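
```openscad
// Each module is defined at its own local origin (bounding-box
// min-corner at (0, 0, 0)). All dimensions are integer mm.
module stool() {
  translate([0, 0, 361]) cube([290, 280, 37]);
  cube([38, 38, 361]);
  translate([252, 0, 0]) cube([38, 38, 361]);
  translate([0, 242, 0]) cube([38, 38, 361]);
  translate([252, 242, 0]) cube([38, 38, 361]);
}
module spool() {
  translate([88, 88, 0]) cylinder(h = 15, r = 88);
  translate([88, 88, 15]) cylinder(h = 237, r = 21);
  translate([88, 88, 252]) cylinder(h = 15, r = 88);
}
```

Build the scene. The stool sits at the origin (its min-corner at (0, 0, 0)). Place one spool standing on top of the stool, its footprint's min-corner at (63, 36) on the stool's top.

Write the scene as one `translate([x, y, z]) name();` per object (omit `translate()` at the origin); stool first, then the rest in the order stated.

stool();
translate([63, 36, 398]) spool();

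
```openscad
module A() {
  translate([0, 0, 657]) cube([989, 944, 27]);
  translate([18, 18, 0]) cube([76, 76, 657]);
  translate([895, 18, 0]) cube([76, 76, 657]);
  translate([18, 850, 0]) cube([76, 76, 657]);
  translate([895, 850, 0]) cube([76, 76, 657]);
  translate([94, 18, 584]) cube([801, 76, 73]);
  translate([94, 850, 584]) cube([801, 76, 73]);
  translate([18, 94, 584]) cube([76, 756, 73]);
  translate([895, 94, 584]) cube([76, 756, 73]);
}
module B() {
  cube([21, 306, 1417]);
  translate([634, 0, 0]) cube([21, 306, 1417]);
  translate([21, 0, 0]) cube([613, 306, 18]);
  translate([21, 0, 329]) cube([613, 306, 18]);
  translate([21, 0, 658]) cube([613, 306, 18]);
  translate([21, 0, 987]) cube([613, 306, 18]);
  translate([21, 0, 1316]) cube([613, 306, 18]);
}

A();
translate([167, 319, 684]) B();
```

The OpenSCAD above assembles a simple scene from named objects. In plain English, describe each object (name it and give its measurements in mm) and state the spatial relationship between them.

A is a table with a 989×944 mm rectangular top, 27 mm thick, top surface at z = 684 mm, supported by four 76×76 mm square legs, each inset 18 mm from the nearest pair of top edges, running from the floor. Four apron rails, 76 mm thick and 73 mm tall, run between adjacent legs with their top edges flush with the underside of the top and their outer faces flush with the legs' outer faces.

B is a bookshelf 655 mm wide overall, 306 mm deep and 1417 mm tall. The two sides are 21 mm thick vertical panels. 5 horizontal shelves of 18 mm thickness span between the inner faces of the sides; the lowest shelf sits on the floor and shelves are stacked with a clear vertical gap of 311 mm between each pair.

The bookshelf is on top of the table, centred.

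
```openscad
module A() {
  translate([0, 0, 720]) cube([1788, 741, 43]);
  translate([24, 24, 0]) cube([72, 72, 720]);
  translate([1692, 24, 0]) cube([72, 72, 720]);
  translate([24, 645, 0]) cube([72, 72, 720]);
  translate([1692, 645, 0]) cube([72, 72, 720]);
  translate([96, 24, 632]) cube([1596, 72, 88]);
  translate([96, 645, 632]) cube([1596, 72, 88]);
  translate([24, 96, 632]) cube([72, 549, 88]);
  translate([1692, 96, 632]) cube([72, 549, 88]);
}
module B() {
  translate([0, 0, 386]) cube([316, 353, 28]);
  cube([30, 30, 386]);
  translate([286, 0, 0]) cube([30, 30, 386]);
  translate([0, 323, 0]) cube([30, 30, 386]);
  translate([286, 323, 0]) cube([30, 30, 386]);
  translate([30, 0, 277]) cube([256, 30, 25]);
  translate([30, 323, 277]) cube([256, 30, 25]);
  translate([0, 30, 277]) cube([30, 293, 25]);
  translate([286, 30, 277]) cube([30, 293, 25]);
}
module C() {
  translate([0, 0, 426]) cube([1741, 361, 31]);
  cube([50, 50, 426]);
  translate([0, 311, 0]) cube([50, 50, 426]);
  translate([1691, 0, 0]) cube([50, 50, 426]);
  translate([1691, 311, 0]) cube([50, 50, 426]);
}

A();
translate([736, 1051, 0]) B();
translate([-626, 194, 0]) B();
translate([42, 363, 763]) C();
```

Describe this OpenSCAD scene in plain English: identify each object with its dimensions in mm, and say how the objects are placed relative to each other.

A is a table: top 1788 mm (x) × 741 mm (y), 43 mm thick, upper face at z = 763 mm, on four 72×72 mm square legs, each inset 24 mm from the nearest pair of top edges, running from z = 0 to the bottom of the top. Four apron rails, 72 mm thick and 88 mm tall, run between adjacent legs with their top edges flush with the underside of the top and their outer faces flush with the legs' outer faces.

B is a four-legged stool. The seat is 316×353 mm, 28 mm thick, top at z = 414 mm. It stands on four square legs, each 30×30 mm in cross-section, from z = 0 to the seat underside, each flush with a corner of the seat. Four stretchers, 30 mm wide and 25 mm tall, connect adjacent legs with their undersides at z = 277 mm, each running between the inner faces of the legs it joins and aligned with the legs' outer faces on the other axis.

C is a bench: a 1741×361 mm seat slab, 31 mm thick, top at z = 457 mm, on four 50×50 mm square legs flush with the seat corners and standing on z = 0.

Two stools sit around the table at the +y, −x sides. The bench is on top of the table.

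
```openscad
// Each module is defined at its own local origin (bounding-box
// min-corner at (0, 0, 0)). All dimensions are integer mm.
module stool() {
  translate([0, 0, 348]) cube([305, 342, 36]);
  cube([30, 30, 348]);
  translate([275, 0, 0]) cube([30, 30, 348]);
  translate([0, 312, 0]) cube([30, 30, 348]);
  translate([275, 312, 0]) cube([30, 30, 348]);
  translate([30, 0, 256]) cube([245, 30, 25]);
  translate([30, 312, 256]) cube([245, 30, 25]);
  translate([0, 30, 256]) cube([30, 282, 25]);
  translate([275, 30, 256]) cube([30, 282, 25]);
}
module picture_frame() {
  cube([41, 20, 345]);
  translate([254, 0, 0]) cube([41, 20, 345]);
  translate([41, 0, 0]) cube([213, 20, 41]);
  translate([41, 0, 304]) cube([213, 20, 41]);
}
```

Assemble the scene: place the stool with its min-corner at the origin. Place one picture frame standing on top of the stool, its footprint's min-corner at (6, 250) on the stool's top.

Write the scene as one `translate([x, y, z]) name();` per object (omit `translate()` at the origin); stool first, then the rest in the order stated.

stool();
translate([6, 250, 384]) picture_frame();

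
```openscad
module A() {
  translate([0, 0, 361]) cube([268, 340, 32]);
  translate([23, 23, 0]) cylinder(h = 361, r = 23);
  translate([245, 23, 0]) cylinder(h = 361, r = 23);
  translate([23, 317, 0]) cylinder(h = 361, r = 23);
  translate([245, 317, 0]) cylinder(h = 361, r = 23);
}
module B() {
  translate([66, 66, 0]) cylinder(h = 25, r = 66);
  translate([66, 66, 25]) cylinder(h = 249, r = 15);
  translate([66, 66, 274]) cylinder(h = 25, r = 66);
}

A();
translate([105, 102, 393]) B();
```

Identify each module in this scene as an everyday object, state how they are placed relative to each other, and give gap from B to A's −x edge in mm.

A is a stool. B is a spool. The spool is on top of the stool. The gap from the spool to the stool's −x edge is 105 mm.

The spool's min-x is at 105; the stool's min-x is 0; gap = 105 mm.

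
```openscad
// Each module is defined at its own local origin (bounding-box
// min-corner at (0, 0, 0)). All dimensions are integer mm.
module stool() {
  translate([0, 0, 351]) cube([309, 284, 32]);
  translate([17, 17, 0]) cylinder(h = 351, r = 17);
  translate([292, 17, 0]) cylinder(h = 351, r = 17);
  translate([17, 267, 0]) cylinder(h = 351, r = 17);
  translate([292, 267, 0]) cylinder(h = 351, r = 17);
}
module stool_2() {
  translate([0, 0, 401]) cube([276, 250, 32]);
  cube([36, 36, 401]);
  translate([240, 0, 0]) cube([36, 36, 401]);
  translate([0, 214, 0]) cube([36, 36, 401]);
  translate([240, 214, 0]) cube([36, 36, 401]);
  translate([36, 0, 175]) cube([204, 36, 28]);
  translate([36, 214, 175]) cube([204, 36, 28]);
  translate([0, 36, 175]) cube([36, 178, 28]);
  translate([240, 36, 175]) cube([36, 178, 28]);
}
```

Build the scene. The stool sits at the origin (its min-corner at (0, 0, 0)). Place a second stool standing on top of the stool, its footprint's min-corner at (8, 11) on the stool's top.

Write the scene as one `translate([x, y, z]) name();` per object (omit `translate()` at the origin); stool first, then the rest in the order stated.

stool();
translate([8, 11, 383]) stool_2();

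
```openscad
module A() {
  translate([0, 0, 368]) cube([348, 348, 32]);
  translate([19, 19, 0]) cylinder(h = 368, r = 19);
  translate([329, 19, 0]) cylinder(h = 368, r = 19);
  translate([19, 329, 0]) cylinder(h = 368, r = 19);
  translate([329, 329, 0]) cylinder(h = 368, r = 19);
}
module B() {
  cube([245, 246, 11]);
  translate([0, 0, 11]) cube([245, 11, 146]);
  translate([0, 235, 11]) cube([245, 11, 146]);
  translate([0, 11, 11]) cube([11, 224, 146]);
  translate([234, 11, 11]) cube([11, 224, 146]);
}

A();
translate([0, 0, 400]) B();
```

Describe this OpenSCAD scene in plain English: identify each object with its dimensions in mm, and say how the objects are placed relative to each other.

A is a simple wooden stool: a rectangular seat 348 mm (x) by 348 mm (y), 32 mm thick, top face at z = 400 mm, on four round legs, each 38 mm in diameter. The legs rest on z = 0, each leg's axis is inset half a diameter from the nearest pair of seat edges (so the leg's bounding box is flush with the corner).

B is an open storage box with external size 245×246×157 mm and wall thickness 11 mm (the base is also 11 mm thick). The base covers the whole footprint; the four walls stand on the base, with the y-facing walls full-width and the x-facing walls fitting between their inner faces.

The open box is on top of the stool.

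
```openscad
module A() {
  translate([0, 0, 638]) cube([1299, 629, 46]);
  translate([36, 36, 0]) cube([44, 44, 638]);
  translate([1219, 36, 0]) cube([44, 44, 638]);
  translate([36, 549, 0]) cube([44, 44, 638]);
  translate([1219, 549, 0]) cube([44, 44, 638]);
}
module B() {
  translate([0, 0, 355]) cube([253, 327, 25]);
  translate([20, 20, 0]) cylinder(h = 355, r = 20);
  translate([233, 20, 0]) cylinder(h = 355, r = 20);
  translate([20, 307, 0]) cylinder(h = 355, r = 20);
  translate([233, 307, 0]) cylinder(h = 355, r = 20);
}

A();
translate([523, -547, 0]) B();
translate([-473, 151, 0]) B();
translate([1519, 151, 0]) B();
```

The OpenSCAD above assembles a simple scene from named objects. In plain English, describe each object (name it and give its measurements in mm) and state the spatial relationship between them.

A is a table: top 1299 mm (x) × 629 mm (y), 46 mm thick, upper face at z = 684 mm, on four 44×44 mm square legs, each inset 36 mm from the nearest pair of top edges, running from z = 0 to the bottom of the top.

B is a simple wooden stool: a rectangular seat 253 mm (x) by 327 mm (y), 25 mm thick, top face at z = 380 mm, on four round legs, each 40 mm in diameter. The legs rest on z = 0, each leg's axis is inset half a diameter from the nearest pair of seat edges (so the leg's bounding box is flush with the corner).

Three stools sit around the table at the −y, −x, +x sides.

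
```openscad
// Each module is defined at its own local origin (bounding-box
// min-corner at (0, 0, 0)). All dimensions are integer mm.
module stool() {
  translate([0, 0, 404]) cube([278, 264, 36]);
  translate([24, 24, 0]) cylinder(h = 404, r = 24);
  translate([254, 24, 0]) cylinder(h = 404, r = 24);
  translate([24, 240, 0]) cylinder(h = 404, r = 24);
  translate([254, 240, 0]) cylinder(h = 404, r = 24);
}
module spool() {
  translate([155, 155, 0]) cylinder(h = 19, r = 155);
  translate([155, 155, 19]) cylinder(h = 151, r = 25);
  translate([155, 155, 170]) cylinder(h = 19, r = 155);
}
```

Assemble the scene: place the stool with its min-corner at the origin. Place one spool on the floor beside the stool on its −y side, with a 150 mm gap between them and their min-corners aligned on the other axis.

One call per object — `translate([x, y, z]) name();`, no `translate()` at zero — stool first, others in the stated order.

stool();
translate([0, -460, 0]) spool();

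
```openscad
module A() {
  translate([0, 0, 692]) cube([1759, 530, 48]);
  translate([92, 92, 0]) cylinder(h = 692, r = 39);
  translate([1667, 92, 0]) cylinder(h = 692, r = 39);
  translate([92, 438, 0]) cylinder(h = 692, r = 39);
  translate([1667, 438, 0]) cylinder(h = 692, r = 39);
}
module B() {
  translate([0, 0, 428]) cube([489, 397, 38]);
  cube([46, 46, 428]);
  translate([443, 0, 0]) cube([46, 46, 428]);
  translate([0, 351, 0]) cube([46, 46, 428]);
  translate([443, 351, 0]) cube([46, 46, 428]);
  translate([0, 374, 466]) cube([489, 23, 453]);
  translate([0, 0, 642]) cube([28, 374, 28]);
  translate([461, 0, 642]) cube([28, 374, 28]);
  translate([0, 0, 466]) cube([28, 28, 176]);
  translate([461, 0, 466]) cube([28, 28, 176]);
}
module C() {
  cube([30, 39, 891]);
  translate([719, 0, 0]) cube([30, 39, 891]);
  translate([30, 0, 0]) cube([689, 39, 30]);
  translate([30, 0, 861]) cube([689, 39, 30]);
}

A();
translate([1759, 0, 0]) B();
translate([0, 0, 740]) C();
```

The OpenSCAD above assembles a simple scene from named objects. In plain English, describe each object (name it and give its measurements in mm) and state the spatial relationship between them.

A is a table with a 1759×530 mm rectangular top, 48 mm thick, top surface at z = 740 mm, supported by four round legs of 78 mm diameter, each leg's bounding box inset 53 mm from the nearest pair of top edges, running from the floor.

B is a chair. The seat is a 489×397×38 mm slab with its top at z = 466 mm, on four 46×46 mm corner legs (flush with the seat edges, standing on z = 0). A flat backrest 23 mm thick, 453 mm tall, spans the full seat width and rises from the seat top along its +y edge, rear face flush with the rear of the seat. Two armrests of 28×28 mm section run along each side from the seat's front edge to the front of the backrest, top faces 204 mm above the seat top and outer faces flush with the seat's x-edges; a 28×28 mm post under the front of each armrest stands on the seat at the front corner.

C is a rectangular picture frame lying in the x–z plane (depth along y). The opening is 689 mm wide (x) by 831 mm tall (z), surrounded by a border 30 mm wide on all four sides. The frame is 39 mm deep and is made of two full-height vertical stiles with two horizontal rails fitted between them.

The chair is against the table's +x side, with their −y faces flush. The picture frame is on top of the table.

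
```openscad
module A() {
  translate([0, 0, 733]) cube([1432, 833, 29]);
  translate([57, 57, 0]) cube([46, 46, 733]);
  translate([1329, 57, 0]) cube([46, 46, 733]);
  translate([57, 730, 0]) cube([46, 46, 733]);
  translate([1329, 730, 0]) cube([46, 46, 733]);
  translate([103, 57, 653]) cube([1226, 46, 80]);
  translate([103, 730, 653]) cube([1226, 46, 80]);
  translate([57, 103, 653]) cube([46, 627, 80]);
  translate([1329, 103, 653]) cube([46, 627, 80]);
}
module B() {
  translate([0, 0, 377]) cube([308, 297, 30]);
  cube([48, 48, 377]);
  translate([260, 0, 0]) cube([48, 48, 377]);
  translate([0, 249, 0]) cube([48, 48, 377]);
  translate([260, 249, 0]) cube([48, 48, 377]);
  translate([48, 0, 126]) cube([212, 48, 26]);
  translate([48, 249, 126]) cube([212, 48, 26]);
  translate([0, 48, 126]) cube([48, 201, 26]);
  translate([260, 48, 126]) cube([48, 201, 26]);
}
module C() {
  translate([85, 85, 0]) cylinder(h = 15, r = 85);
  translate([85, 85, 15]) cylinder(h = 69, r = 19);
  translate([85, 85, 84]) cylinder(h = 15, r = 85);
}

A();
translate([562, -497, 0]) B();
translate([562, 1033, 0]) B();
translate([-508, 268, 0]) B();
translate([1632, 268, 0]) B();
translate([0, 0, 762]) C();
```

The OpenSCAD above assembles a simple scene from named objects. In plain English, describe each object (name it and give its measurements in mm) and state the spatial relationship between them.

A is a table with a 1432×833 mm rectangular top, 29 mm thick, top surface at z = 762 mm, supported by four 46×46 mm square legs, each inset 57 mm from the nearest pair of top edges, running from the floor. Four apron rails, 46 mm thick and 80 mm tall, run between adjacent legs with their top edges flush with the underside of the top and their outer faces flush with the legs' outer faces.

B is a simple wooden stool: a rectangular seat 308 mm (x) by 297 mm (y), 30 mm thick, top face at z = 407 mm, on four square legs, each 48×48 mm in cross-section. The legs rest on z = 0, each flush with a corner of the seat. Four stretchers, 48 mm wide and 26 mm tall, connect adjacent legs with their undersides at z = 126 mm, each running between the inner faces of the legs it joins and aligned with the legs' outer faces on the other axis.

C is a spool: two coaxial disc flanges of radius 85 mm and thickness 15 mm, joined by a core cylinder of radius 19 mm and height 69 mm. The lower flange rests on z = 0 and the three cylinders share a vertical axis.

Four stools sit around the table at the −y, +y, −x, +x sides. The spool is on top of the table.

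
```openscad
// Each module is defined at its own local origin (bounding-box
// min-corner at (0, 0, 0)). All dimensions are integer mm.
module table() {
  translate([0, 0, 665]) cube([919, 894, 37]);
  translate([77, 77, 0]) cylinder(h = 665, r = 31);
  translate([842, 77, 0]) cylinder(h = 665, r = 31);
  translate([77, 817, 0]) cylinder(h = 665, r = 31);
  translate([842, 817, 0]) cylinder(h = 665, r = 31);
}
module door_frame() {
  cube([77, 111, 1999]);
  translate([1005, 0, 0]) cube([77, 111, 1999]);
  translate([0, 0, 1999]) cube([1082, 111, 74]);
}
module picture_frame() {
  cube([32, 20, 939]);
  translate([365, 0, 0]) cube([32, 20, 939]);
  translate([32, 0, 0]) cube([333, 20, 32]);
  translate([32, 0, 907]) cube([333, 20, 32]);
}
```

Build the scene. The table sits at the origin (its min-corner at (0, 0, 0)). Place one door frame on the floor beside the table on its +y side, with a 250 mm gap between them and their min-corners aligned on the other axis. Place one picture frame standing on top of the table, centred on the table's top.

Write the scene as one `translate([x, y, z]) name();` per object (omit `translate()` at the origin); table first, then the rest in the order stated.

table();
translate([0, 1144, 0]) door_frame();
translate([261, 437, 702]) picture_frame();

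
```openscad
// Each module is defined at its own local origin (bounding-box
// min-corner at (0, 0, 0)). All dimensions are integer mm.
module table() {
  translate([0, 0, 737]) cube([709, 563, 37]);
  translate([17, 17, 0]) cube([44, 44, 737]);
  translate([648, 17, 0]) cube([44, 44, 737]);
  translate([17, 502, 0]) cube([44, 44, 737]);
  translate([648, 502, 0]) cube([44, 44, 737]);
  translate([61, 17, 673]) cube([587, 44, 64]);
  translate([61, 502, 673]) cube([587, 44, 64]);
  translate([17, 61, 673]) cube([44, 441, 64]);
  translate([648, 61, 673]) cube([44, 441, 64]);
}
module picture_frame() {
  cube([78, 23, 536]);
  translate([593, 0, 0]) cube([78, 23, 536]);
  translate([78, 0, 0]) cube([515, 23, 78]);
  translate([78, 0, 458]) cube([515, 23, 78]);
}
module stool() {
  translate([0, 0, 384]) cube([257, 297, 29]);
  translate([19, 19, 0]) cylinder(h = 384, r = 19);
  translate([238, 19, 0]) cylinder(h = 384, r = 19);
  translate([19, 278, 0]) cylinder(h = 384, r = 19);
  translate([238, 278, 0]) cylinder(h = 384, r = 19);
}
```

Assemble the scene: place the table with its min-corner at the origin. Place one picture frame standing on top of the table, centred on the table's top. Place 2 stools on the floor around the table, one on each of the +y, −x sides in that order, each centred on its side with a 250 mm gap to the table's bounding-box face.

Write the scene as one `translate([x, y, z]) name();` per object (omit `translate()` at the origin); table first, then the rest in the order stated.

table();
translate([19, 270, 774]) picture_frame();
translate([226, 813, 0]) stool();
translate([-507, 133, 0]) stool();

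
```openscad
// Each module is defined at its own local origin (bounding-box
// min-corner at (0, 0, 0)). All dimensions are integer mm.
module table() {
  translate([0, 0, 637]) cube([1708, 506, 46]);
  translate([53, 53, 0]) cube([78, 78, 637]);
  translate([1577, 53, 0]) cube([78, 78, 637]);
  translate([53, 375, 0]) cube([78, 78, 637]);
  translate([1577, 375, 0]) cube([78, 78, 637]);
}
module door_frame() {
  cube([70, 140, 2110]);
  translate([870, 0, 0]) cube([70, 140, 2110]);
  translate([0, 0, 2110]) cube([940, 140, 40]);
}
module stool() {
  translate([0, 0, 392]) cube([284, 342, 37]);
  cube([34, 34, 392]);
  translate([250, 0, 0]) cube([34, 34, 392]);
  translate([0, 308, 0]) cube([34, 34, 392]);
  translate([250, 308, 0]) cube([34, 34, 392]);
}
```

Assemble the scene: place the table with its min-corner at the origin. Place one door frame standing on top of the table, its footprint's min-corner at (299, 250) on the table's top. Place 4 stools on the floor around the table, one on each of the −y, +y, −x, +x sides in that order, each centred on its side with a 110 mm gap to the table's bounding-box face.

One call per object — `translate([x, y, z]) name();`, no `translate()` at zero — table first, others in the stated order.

table();
translate([299, 250, 683]) door_frame();
translate([712, -452, 0]) stool();
translate([712, 616, 0]) stool();
translate([-394, 82, 0]) stool();
translate([1818, 82, 0]) stool();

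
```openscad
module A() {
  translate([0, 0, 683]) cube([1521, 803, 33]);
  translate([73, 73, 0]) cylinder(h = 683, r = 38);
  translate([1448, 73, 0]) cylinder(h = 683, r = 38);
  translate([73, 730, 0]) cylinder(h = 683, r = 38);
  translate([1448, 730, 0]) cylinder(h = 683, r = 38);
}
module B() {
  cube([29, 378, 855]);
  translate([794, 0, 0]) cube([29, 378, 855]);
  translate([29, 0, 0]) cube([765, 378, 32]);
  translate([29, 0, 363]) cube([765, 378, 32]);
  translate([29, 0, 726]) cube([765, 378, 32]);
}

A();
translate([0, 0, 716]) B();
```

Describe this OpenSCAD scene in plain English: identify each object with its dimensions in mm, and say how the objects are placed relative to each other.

A is a table with a 1521×803 mm rectangular top, 33 mm thick, top surface at z = 716 mm, supported by four round legs of 76 mm diameter, each leg's bounding box inset 35 mm from the nearest pair of top edges, running from the floor.

B is an open bookshelf. Two side panels, each 29 mm thick, 378 mm deep and 855 mm tall, stand 823 mm apart (outside-to-outside). Between them sit 3 shelves, each 32 mm thick and 378 mm deep, spanning the full gap between the sides. The bottom shelf rests on the floor (its underside at z = 0) and the clear gap between one shelf's top and the next shelf's underside is 331 mm.

The bookshelf is on top of the table.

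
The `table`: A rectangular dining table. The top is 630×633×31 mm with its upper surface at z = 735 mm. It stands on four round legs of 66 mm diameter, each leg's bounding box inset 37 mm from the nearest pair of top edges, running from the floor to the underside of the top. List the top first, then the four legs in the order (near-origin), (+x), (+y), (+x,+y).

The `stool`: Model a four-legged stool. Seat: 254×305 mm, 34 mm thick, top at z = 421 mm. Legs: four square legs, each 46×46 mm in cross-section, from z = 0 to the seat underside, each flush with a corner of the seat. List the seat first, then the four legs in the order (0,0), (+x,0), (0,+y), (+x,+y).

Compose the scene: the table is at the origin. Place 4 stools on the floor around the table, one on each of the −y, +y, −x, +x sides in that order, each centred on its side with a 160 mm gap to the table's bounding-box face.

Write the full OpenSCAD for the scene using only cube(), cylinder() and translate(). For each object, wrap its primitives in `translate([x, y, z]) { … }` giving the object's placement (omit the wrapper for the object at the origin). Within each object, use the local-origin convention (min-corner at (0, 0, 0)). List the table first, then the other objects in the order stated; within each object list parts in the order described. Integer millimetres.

translate([0, 0, 704]) cube([630, 633, 31]);
translate([70, 70, 0]) cylinder(h = 704, r = 33);
translate([560, 70, 0]) cylinder(h = 704, r = 33);
translate([70, 563, 0]) cylinder(h = 704, r = 33);
translate([560, 563, 0]) cylinder(h = 704, r = 33);
translate([188, -465, 0]) {
  translate([0, 0, 387]) cube([254, 305, 34]);
  cube([46, 46, 387]);
  translate([208, 0, 0]) cube([46, 46, 387]);
  translate([0, 259, 0]) cube([46, 46, 387]);
  translate([208, 259, 0]) cube([46, 46, 387]);
}
translate([188, 793, 0]) {
  translate([0, 0, 387]) cube([254, 305, 34]);
  cube([46, 46, 387]);
  translate([208, 0, 0]) cube([46, 46, 387]);
  translate([0, 259, 0]) cube([46, 46, 387]);
  translate([208, 259, 0]) cube([46, 46, 387]);
}
translate([-414, 164, 0]) {
  translate([0, 0, 387]) cube([254, 305, 34]);
  cube([46, 46, 387]);
  translate([208, 0, 0]) cube([46, 46, 387]);
  translate([0, 259, 0]) cube([46, 46, 387]);
  translate([208, 259, 0]) cube([46, 46, 387]);
}
translate([790, 164, 0]) {
  translate([0, 0, 387]) cube([254, 305, 34]);
  cube([46, 46, 387]);
  translate([208, 0, 0]) cube([46, 46, 387]);
  translate([0, 259, 0]) cube([46, 46, 387]);
  translate([208, 259, 0]) cube([46, 46, 387]);
}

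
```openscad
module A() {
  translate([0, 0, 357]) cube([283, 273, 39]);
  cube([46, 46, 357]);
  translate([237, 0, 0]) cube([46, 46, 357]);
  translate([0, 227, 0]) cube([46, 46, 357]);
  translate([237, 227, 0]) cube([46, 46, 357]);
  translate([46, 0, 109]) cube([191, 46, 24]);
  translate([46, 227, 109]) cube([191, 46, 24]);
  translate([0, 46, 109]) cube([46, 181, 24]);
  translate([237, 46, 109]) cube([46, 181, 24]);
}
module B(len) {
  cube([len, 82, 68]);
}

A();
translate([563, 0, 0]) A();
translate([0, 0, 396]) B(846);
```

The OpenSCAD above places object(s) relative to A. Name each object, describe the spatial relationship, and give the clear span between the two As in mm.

A is a stool. B is a beam. A beam spans the tops of two stools. The clear span between the two stools is 280 mm.

Second stool starts at x = 563; first ends at x = 283; clear span = 563 − 283 = 280 mm.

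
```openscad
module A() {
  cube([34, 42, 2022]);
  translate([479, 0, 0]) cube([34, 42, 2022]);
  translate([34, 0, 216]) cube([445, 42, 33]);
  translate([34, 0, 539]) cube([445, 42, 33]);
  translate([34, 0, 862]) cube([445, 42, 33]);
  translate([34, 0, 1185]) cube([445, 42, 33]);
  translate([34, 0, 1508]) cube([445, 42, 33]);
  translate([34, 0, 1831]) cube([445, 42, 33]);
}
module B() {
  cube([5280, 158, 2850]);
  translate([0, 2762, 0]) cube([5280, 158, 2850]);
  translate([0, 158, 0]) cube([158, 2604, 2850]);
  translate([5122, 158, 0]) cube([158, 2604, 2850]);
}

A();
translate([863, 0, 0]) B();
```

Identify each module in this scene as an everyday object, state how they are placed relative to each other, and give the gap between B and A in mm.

The house frame's nearest face is 350 mm from the ladder's +x face.

A is a ladder. B is a house frame. The house frame is on the floor beside the ladder on its +x side. The gap between the house frame and the ladder is 350 mm.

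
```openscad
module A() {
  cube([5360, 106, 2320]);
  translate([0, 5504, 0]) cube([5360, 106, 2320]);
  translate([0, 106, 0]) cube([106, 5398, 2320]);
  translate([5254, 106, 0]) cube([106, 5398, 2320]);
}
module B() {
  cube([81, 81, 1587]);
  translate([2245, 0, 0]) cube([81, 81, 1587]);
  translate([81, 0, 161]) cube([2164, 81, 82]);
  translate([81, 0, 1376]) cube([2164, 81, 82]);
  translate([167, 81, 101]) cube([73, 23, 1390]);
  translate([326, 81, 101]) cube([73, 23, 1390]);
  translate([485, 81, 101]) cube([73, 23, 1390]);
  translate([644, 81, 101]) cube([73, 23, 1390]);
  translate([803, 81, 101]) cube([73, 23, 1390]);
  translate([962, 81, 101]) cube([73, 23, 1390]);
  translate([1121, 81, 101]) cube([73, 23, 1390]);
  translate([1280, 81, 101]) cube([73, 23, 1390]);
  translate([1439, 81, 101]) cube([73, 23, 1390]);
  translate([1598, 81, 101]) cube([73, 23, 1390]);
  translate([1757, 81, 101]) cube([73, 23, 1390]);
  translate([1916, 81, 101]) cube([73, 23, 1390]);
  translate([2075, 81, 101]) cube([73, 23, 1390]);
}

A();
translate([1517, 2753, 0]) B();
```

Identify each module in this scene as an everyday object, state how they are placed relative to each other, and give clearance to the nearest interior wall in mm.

A is a house frame. B is a fence section. The fence section sits inside the house frame, centred. The clearance to the nearest interior wall is 1411 mm.

Clearances: x = 1411, y = 2647; minimum 1411 mm.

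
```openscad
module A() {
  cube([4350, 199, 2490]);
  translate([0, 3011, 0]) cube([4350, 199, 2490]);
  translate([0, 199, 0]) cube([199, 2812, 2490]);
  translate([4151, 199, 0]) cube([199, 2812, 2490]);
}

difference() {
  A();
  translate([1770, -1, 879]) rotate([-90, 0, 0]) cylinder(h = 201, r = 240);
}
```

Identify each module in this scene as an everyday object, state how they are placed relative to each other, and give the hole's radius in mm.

A is a house frame. The house frame has a circular hole through its front wall. The hole's radius is 240 mm.

The subtracted cylinder has r = 240 mm.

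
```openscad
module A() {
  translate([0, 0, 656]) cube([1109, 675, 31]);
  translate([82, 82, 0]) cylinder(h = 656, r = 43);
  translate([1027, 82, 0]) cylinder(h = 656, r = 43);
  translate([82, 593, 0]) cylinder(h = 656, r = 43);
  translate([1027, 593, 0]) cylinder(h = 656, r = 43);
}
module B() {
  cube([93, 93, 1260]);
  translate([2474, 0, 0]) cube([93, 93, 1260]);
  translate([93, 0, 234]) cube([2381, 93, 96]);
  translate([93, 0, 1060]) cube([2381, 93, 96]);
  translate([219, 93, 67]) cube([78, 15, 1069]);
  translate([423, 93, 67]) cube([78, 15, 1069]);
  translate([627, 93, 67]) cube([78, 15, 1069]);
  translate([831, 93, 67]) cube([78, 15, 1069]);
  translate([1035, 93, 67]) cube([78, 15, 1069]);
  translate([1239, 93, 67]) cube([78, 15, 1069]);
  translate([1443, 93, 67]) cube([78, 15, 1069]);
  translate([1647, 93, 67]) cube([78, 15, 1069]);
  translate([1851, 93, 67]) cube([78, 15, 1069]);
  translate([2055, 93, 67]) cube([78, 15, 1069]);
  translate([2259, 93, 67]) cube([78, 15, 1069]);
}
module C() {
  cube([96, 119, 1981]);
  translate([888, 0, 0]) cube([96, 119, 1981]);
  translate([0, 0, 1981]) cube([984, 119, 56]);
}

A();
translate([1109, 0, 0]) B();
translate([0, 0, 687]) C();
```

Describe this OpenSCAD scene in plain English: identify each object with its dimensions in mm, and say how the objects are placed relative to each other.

A is a table with a 1109×675 mm rectangular top, 31 mm thick, top surface at z = 687 mm, supported by four round legs of 86 mm diameter, each leg's bounding box inset 39 mm from the nearest pair of top edges, running from the floor.

B is a fence section. Two 93×93 mm posts, 1260 mm tall, stand on the floor with a clear span of 2381 mm between their inner faces. Two horizontal rails of 93×96 mm section span the gap between the posts with their undersides at z = 234 mm and z = 1060 mm, flush with the posts' −y face. 11 pickets, each 78 mm wide, 15 mm thick and 1069 mm tall, are fixed to the +y face of the rails with their bottoms at z = 67 mm, evenly spaced across the span with equal gaps (rounded down to the nearest mm) at the −x end and between each pair — any rounding remainder accumulates at the +x end.

C is a rectangular door frame: two vertical jambs of 96×119 mm section, 1981 mm tall, with a clear opening 792 mm wide between their inner faces. A header 56 mm tall and 119 mm deep lies on top of the jambs and spans the full outside width.

The fence section is against the table's +x side, with their −y faces flush. The door frame is on top of the table.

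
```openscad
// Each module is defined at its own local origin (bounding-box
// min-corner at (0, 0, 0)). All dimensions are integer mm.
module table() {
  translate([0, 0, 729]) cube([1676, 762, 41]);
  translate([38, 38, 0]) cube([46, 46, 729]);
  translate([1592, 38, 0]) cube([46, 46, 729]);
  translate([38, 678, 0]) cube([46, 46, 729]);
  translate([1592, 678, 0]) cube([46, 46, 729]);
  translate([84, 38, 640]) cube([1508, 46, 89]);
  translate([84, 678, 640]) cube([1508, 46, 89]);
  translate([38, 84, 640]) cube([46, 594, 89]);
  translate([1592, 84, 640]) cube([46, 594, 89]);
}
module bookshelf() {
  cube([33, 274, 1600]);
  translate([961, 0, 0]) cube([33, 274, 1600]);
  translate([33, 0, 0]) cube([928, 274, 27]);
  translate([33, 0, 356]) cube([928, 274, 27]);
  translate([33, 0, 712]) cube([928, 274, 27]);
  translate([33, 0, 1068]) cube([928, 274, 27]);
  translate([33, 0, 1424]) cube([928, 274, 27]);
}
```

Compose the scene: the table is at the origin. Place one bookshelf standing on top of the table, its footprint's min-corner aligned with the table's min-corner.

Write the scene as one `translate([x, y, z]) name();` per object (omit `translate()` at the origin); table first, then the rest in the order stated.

table();
translate([0, 0, 770]) bookshelf();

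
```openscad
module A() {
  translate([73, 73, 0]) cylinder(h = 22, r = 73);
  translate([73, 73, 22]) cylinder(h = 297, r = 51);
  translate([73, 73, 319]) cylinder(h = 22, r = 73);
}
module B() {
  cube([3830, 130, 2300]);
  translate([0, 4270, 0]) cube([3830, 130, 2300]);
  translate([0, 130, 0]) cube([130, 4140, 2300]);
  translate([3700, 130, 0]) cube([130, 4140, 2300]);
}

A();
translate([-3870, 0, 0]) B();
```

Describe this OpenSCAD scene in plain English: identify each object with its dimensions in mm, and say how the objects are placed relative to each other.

A is a spool: two coaxial disc flanges of radius 73 mm and thickness 22 mm, joined by a core cylinder of radius 51 mm and height 297 mm. The lower flange rests on z = 0 and the three cylinders share a vertical axis.

B is a box-shaped house frame (walls only): outside footprint 3830×4400 mm, wall height 2300 mm, wall thickness 130 mm. The two y-facing walls run the full x-width; the two x-facing walls fit between the inner faces of the y-facing walls.

The house frame is on the floor beside the spool on its −x side.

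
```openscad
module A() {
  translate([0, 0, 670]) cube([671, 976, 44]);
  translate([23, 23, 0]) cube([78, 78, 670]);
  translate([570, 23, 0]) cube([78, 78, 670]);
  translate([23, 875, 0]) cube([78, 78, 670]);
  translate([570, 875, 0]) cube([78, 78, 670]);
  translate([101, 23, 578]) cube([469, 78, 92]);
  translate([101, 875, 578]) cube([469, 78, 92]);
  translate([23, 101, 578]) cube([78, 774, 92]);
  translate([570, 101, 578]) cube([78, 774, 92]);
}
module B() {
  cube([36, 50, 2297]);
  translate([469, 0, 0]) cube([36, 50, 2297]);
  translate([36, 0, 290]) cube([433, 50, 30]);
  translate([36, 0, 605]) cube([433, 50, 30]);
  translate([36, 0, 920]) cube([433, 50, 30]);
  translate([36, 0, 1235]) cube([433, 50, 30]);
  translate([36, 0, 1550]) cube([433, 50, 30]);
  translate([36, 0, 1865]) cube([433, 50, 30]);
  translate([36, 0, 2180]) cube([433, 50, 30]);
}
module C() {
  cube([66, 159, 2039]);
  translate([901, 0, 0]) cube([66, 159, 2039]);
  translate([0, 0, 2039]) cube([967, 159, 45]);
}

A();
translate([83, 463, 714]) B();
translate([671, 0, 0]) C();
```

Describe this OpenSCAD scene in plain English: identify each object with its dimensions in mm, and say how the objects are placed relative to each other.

A is a table with a 671×976 mm rectangular top, 44 mm thick, top surface at z = 714 mm, supported by four 78×78 mm square legs, each inset 23 mm from the nearest pair of top edges, running from the floor. Four apron rails, 78 mm thick and 92 mm tall, run between adjacent legs with their top edges flush with the underside of the top and their outer faces flush with the legs' outer faces.

B is a straight ladder. Two 36×50 mm vertical rails, 2297 mm tall, stand 505 mm apart (outside-to-outside) with their front faces coplanar on the −y side. 7 rungs, each 50 mm deep and 30 mm tall, span between the inner faces of the rails, front faces flush with the rails. The lowest rung's underside is at z = 290 mm and rungs are spaced 315 mm apart (underside to underside).

C is a rectangular door frame: two vertical jambs of 66×159 mm section, 2039 mm tall, with a clear opening 835 mm wide between their inner faces. A header 45 mm tall and 159 mm deep lies on top of the jambs and spans the full outside width.

The ladder is on top of the table, centred. The door frame is against the table's +x side, with their −y faces flush.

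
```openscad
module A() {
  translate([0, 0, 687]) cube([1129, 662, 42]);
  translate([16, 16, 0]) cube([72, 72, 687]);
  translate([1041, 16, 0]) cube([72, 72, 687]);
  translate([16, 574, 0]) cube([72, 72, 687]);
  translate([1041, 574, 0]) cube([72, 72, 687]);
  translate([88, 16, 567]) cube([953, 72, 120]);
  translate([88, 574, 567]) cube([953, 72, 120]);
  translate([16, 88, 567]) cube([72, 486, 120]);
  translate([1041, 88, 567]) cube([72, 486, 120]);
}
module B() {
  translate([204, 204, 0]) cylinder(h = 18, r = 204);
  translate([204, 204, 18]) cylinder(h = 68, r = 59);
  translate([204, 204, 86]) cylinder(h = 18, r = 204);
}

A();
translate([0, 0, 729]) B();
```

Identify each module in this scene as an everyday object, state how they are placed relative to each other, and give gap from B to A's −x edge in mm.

The spool's min-x is at 0; the table's min-x is 0; gap = 0 mm.

A is a table. B is a spool. The spool is on top of the table. The gap from the spool to the table's −x edge is 0 mm.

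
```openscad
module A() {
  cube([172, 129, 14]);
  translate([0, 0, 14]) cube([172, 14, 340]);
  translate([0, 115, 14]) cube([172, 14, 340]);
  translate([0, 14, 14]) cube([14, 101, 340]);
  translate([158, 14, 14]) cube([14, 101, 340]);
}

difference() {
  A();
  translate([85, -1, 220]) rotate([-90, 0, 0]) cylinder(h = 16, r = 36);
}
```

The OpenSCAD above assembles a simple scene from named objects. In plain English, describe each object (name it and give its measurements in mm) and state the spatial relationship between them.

A is an open-topped rectangular box: outside dimensions 172×129×354 mm, with a uniform wall and base thickness of 14 mm. The base is a full 172×129 slab on the floor; four walls sit on top of the base. The front and back walls (the −y and +y sides) span the full width; the two side walls fit between them.

The open box has a circular hole of radius 36 mm through its front wall, centred at (x = 85, z = 220).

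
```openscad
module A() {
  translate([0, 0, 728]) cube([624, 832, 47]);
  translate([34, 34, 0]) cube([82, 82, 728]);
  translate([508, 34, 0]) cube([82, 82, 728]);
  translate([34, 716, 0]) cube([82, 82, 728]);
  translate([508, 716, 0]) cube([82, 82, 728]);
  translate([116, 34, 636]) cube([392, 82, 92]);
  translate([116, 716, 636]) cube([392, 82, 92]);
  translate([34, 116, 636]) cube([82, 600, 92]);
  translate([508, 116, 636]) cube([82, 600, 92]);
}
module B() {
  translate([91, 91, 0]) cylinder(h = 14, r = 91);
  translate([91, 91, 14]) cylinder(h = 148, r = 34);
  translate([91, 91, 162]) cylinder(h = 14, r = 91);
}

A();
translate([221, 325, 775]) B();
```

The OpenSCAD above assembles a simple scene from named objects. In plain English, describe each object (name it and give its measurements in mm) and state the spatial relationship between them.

A is a rectangular dining table. The top is 624×832×47 mm with its upper surface at z = 775 mm. It stands on four 82×82 mm square legs, each inset 34 mm from the nearest pair of top edges, running from the floor to the underside of the top. Four apron rails, 82 mm thick and 92 mm tall, run between adjacent legs with their top edges flush with the underside of the top and their outer faces flush with the legs' outer faces.

B is a spool: two coaxial disc flanges of radius 91 mm and thickness 14 mm, joined by a core cylinder of radius 34 mm and height 148 mm. The lower flange rests on z = 0 and the three cylinders share a vertical axis.

The spool is on top of the table, centred.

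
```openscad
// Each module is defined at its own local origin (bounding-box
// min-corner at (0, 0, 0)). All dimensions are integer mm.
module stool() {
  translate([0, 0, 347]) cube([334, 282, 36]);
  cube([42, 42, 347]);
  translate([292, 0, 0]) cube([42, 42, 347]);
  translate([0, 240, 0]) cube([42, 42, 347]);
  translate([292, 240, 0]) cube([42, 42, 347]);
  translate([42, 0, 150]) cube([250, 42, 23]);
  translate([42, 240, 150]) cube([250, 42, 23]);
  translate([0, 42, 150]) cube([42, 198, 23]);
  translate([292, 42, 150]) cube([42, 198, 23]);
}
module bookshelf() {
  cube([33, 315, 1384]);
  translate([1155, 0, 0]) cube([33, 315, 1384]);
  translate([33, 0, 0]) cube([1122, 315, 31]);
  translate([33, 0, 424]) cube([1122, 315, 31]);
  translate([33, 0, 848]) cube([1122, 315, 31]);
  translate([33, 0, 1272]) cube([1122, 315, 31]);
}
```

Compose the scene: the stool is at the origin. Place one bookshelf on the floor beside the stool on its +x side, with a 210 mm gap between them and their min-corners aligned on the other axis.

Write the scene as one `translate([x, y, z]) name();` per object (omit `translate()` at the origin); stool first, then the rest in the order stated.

stool();
translate([544, 0, 0]) bookshelf();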